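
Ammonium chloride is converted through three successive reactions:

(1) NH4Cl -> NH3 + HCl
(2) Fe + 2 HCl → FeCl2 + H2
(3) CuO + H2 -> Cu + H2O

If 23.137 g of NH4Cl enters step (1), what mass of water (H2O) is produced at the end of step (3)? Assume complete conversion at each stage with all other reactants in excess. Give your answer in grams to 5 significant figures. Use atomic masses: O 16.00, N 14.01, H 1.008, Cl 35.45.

3.8962 g

M(NH4Cl) = 14.01 + 4(1.008) + 35.45 = 53.492 g/mol.
M(H2O) = 2(1.008) + 16.00 = 18.016 g/mol.
n(NH4Cl) = 23.137 / 53.492 = 0.432532 mol.
Reaction (1): NH4Cl→HCl ratio 1:1 ⇒ n(HCl) = 0.432532 mol.
Reaction (2): HCl→H2 ratio 2:1 ⇒ n(H2) = 0.216266 mol.
Reaction (3): H2→H2O ratio 1:1 ⇒ n(H2O) = 0.216266 mol.
Mass of H2O = 0.216266 × 18.016 = 3.89625 g.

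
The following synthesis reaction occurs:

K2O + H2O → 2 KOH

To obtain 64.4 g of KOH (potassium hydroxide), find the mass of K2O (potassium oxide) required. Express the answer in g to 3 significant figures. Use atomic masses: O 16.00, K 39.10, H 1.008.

54.1 g

M(KOH) = 39.10 + 16.00 + 1.008 = 56.108 g/mol.
M(K2O) = 2(39.10) + 16.00 = 94.20 g/mol.
n(KOH) = 64.40 g / 56.108 g/mol = 1.148 mol.
From the equation the KOH:K2O mole ratio is 2:1, so n(K2O) = 1.148 × 1/2 = 0.5739 mol.
Mass of K2O = 0.5739 mol × 94.20 g/mol = 54.06 g.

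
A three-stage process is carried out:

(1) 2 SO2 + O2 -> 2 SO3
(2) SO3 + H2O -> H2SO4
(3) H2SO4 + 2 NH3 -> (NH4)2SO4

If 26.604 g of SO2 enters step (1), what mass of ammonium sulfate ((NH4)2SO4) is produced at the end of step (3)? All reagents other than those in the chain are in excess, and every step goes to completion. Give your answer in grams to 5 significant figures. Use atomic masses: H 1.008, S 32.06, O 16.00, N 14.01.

54.879 g

M(SO2) = 32.06 + 2(16.00) = 64.06 g/mol.
M((NH4)2SO4) = 2(14.01) + 8(1.008) + 32.06 + 4(16.00) = 132.144 g/mol.
n(SO2) = 26.604 / 64.06 = 0.415298 mol.
Reaction (1): SO2→SO3 ratio 2:2 ⇒ n(SO3) = 0.415298 mol.
Reaction (2): SO3→H2SO4 ratio 1:1 ⇒ n(H2SO4) = 0.415298 mol.
Reaction (3): H2SO4→(NH4)2SO4 ratio 1:1 ⇒ n((NH4)2SO4) = 0.415298 mol.
Mass of (NH4)2SO4 = 0.415298 × 132.144 = 54.8792 g.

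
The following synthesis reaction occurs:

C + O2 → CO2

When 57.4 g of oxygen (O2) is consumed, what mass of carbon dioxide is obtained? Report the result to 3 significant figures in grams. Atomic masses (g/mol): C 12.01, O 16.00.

M(O2) = 2(16.00) = 32.00 g/mol.
M(CO2) = 12.01 + 2(16.00) = 44.01 g/mol.
n(O2) = 57.40 g / 32.00 g/mol = 1.794 mol.
From the equation the O2:CO2 mole ratio is 1:1, so n(CO2) = 1.794 × 1/1 = 1.794 mol.
Mass of CO2 = 1.794 mol × 44.01 g/mol = 78.94 g.

78.9 g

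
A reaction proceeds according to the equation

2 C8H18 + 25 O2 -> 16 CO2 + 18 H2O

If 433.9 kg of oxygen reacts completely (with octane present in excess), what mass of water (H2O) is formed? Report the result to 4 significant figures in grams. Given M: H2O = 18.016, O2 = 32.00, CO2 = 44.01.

175900 g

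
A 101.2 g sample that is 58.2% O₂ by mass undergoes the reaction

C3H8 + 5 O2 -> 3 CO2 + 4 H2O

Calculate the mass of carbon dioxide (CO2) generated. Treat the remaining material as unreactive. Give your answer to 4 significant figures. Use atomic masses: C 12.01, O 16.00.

48.60 g

Mass of pure O2 = 101.2 g × 0.582 = 58.898 g.
M(O2) = 2(16.00) = 32.00 g/mol.
M(CO2) = 12.01 + 2(16.00) = 44.01 g/mol.
n(O2) = 58.898 g / 32.00 g/mol = 1.8406 mol.
From the equation the O2:CO2 mole ratio is 5:3, so n(CO2) = 1.8406 × 3/5 = 1.1043 mol.
Mass of CO2 = 1.1043 mol × 44.01 g/mol = 48.602 g.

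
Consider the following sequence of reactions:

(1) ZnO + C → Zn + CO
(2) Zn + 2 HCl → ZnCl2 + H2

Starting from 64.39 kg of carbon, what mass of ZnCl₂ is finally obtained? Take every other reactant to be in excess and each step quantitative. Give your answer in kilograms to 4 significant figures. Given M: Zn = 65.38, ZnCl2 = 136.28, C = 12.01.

730.6 kg

64.39 kg = 64390 g.
n(C) = 64390 / 12.01 = 5361.4 mol.
Step 1 gives a 1:1 ratio of C to Zn, so n(Zn) = 5361.4 mol.
In step 2 the Zn:ZnCl2 ratio is 1:1, so n(ZnCl2) = 5361.4 mol.
Mass of ZnCl2 = 5361.4 × 136.28 = 730650 g = 730.6 kg.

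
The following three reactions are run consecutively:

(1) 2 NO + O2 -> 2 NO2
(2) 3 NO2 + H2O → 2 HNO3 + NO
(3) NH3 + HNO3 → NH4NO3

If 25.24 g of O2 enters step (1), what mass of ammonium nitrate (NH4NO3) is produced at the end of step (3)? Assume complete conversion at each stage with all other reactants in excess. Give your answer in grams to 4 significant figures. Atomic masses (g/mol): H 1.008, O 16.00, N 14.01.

84.19 g

M(O2) = 2(16.00) = 32.00 g/mol.
M(NH4NO3) = 2(14.01) + 4(1.008) + 3(16.00) = 80.052 g/mol.
n(O2) = 25.24 / 32.00 = 0.78875 mol.
Reaction (1): O2→NO2 ratio 1:2 ⇒ n(NO2) = 1.5775 mol.
Reaction (2): NO2→HNO3 ratio 3:2 ⇒ n(HNO3) = 1.0517 mol.
Reaction (3): HNO3→NH4NO3 ratio 1:1 ⇒ n(NH4NO3) = 1.0517 mol.
Mass of NH4NO3 = 1.0517 × 80.052 = 84.188 g.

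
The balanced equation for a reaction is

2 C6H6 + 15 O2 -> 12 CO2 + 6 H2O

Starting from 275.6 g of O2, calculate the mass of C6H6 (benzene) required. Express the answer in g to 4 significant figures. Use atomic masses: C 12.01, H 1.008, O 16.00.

89.69 g

M(O2) = 2(16.00) = 32.00 g/mol.
M(C6H6) = 6(12.01) + 6(1.008) = 78.108 g/mol.
n(O2) = 275.60 g / 32.00 g/mol = 8.6125 mol.
From the equation the O2:C6H6 mole ratio is 15:2, so n(C6H6) = 8.6125 × 2/15 = 1.1483 mol.
Mass of C6H6 = 1.1483 mol × 78.108 g/mol = 89.694 g.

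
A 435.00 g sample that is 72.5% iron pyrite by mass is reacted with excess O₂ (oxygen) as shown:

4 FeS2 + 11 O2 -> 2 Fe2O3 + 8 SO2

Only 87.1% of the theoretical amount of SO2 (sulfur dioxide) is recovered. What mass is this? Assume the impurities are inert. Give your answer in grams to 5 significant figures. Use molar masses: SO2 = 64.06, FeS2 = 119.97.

293.35 g

Pure FeS2 available = 435.00 g × 0.725 = 315.375 g.
n(FeS2) = 315.375 g / 119.97 g/mol = 2.62878 mol.
From the equation the FeS2:SO2 mole ratio is 4:8, so n(SO2) = 2.62878 × 8/4 = 5.25756 mol.
Mass of SO2 = 5.25756 mol × 64.06 g/mol = 336.800 g.
Actual mass collected = 336.800 g × 0.871 = 293.352 g.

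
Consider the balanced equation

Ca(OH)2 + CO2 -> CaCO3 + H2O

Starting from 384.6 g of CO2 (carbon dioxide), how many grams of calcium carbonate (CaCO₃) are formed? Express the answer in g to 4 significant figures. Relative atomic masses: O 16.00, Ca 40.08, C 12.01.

874.7 g

M(CO2) = 12.01 + 2(16.00) = 44.01 g/mol.
M(CaCO3) = 40.08 + 12.01 + 3(16.00) = 100.09 g/mol.
n(CO2) = 384.60 g / 44.01 g/mol = 8.7389 mol.
From the equation the CO2:CaCO3 mole ratio is 1:1, so n(CaCO3) = 8.7389 × 1/1 = 8.7389 mol.
Mass of CaCO3 = 8.7389 mol × 100.09 g/mol = 874.68 g.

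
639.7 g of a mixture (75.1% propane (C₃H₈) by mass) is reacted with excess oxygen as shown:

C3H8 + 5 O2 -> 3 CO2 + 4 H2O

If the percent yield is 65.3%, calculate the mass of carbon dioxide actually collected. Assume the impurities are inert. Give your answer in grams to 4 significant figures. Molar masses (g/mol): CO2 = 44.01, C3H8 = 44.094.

939.3 g

Pure C3H8 available = 639.7 g × 0.751 = 480.41 g.
n(C3H8) = 480.41 g / 44.094 g/mol = 10.895 mol.
From the equation the C3H8:CO2 mole ratio is 1:3, so n(CO2) = 10.895 × 3/1 = 32.686 mol.
Mass of CO2 = 32.686 mol × 44.01 g/mol = 1438.5 g.
Actual mass collected = 1438.5 g × 0.653 = 939.34 g.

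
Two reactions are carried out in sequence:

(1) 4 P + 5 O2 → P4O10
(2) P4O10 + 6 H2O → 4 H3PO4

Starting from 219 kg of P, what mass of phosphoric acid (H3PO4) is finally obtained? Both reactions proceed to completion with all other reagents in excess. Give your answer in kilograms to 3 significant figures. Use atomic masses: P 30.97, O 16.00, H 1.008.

M(P) = 30.97 g/mol.
M(H3PO4) = 3(1.008) + 30.97 + 4(16.00) = 97.994 g/mol.
219 kg = 219000 g.
n(P) = 219000 / 30.97 = 7071 mol.
Step 1 gives a 4:1 ratio of P to P4O10, so n(P4O10) = 1768 mol.
In step 2 the P4O10:H3PO4 ratio is 1:4, so n(H3PO4) = 7071 mol.
Mass of H3PO4 = 7071 × 97.994 = 693000 g = 693 kg.

693 kg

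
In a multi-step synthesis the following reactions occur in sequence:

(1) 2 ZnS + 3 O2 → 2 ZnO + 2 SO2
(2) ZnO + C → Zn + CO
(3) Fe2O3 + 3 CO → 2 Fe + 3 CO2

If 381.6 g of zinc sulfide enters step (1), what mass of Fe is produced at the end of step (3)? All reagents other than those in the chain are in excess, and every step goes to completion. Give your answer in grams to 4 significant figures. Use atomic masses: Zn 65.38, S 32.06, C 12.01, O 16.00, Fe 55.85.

M(ZnS) = 65.38 + 32.06 = 97.44 g/mol.
M(Fe) = 55.85 g/mol.
n(ZnS) = 381.6 / 97.44 = 3.9163 mol.
Reaction (1): ZnS→ZnO ratio 2:2 ⇒ n(ZnO) = 3.9163 mol.
Reaction (2): ZnO→CO ratio 1:1 ⇒ n(CO) = 3.9163 mol.
Reaction (3): CO→Fe ratio 3:2 ⇒ n(Fe) = 2.6108 mol.
Mass of Fe = 2.6108 × 55.85 = 145.82 g.

145.8 g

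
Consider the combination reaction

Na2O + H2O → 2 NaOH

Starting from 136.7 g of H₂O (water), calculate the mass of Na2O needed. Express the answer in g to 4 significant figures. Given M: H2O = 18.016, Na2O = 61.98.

470.3 g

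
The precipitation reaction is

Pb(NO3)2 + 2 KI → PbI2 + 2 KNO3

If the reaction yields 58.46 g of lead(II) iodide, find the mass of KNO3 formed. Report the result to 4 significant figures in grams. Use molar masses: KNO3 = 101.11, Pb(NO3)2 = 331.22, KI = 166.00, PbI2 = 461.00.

25.64 g

n(PbI2) = 58.460 g / 461.00 g/mol = 0.12681 mol.
From the equation the PbI2:KNO3 mole ratio is 1:2, so n(KNO3) = 0.12681 × 2/1 = 0.25362 mol.
Mass of KNO3 = 0.25362 mol × 101.11 g/mol = 25.644 g.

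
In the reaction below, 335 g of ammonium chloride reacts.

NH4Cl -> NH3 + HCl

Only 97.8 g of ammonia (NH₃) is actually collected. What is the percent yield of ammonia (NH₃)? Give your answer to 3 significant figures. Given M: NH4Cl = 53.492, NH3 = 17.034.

91.7 %

n(NH4Cl) = 335.0 g / 53.492 g/mol = 6.263 mol.
From the equation the NH4Cl:NH3 mole ratio is 1:1, so n(NH3) = 6.263 × 1/1 = 6.263 mol.
Mass of NH3 = 6.263 mol × 17.034 g/mol = 106.7 g.
This is the theoretical yield. Percent yield = 97.8 g / 106.7 g × 100% = 91.68%.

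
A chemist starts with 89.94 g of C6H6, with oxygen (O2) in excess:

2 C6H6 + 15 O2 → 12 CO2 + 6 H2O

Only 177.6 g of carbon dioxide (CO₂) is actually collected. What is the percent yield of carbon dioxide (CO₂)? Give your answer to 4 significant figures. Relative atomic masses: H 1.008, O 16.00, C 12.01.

M(C6H6) = 6(12.01) + 6(1.008) = 78.108 g/mol.
M(CO2) = 12.01 + 2(16.00) = 44.01 g/mol.
n(C6H6) = 89.940 g / 78.108 g/mol = 1.1515 mol.
From the equation the C6H6:CO2 mole ratio is 2:12, so n(CO2) = 1.1515 × 12/2 = 6.9089 mol.
Mass of CO2 = 6.9089 mol × 44.01 g/mol = 304.06 g.
This is the theoretical yield. Percent yield = 177.6 g / 304.06 g × 100% = 58.409%.

58.41 %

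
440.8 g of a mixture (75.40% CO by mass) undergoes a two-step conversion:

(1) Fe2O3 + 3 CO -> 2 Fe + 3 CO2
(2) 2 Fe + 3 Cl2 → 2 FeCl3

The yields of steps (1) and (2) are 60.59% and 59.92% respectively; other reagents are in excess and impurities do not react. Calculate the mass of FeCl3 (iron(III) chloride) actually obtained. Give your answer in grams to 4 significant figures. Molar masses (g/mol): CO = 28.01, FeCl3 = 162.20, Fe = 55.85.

465.8 g

Pure CO = 440.8 × 0.7540 = 332.36 g.
n(CO) = 332.36 / 28.01 = 11.866 mol.
Step 1 (CO:Fe = 3:2): theoretical n(Fe) = 7.9106 mol; at 60.59% yield, n(Fe) = 4.7930 mol.
Step 2 (Fe:FeCl3 = 2:2): theoretical n(FeCl3) = 4.7930 mol, so theoretical mass = 4.7930 × 162.20 = 777.43 g.
At 59.92% yield, actual mass of FeCl3 = 777.43 × 0.5992 = 465.84 g.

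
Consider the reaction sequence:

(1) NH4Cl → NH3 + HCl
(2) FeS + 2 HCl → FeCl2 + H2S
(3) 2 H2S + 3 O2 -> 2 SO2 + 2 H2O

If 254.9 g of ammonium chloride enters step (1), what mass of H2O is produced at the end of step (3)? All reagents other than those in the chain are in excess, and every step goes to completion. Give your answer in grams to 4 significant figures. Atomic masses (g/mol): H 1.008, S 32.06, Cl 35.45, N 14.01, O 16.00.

M(NH4Cl) = 14.01 + 4(1.008) + 35.45 = 53.492 g/mol.
M(H2O) = 2(1.008) + 16.00 = 18.016 g/mol.
n(NH4Cl) = 254.9 / 53.492 = 4.7652 mol.
Reaction (1): NH4Cl→HCl ratio 1:1 ⇒ n(HCl) = 4.7652 mol.
Reaction (2): HCl→H2S ratio 2:1 ⇒ n(H2S) = 2.3826 mol.
Reaction (3): H2S→H2O ratio 2:2 ⇒ n(H2O) = 2.3826 mol.
Mass of H2O = 2.3826 × 18.016 = 42.925 g.

42.92 g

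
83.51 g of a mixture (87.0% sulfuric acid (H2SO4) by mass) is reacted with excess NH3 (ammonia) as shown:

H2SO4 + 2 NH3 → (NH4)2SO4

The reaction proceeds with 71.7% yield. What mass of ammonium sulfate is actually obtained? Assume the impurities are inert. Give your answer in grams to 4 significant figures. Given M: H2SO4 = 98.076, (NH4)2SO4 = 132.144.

70.19 g

Pure H2SO4 available = 83.51 g × 0.870 = 72.654 g.
n(H2SO4) = 72.654 g / 98.076 g/mol = 0.74079 mol.
From the equation the H2SO4:(NH4)2SO4 mole ratio is 1:1, so n((NH4)2SO4) = 0.74079 × 1/1 = 0.74079 mol.
Mass of (NH4)2SO4 = 0.74079 mol × 132.144 g/mol = 97.891 g.
Actual mass collected = 97.891 g × 0.717 = 70.188 g.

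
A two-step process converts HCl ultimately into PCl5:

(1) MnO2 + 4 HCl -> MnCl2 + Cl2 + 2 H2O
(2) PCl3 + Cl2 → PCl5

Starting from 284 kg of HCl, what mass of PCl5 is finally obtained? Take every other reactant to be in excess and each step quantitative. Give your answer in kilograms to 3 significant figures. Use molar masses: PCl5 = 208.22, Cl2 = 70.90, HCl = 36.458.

405 kg

284 kg = 284000 g.
n(HCl) = 284000 / 36.458 = 7790 mol.
Step 1 gives a 4:1 ratio of HCl to Cl2, so n(Cl2) = 1947 mol.
In step 2 the Cl2:PCl5 ratio is 1:1, so n(PCl5) = 1947 mol.
Mass of PCl5 = 1947 × 208.22 = 405500 g = 405 kg.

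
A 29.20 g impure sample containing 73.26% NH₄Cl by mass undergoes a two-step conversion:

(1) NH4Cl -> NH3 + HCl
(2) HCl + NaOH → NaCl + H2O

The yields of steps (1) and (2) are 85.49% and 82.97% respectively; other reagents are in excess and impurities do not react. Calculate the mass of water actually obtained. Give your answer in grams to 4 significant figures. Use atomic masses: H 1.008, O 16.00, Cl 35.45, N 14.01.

5.110 g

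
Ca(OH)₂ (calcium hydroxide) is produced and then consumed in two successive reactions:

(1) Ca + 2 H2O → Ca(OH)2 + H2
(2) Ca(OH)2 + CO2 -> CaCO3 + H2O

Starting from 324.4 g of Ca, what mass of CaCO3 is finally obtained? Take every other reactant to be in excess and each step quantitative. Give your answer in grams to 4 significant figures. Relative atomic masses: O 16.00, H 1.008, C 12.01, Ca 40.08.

810.1 g

M(Ca) = 40.08 g/mol.
M(CaCO3) = 40.08 + 12.01 + 3(16.00) = 100.09 g/mol.
n(Ca) = 324.40 / 40.08 = 8.0938 mol.
Step 1 gives a 1:1 ratio of Ca to Ca(OH)2, so n(Ca(OH)2) = 8.0938 mol.
In step 2 the Ca(OH)2:CaCO3 ratio is 1:1, so n(CaCO3) = 8.0938 mol.
Mass of CaCO3 = 8.0938 × 100.09 = 810.11 g.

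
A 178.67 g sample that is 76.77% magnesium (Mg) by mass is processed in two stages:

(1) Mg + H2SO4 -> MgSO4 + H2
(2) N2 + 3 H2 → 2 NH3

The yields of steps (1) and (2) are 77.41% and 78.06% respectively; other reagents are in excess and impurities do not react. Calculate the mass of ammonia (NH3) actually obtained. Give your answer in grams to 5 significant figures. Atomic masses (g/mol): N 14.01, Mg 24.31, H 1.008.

38.718 g

Pure Mg = 178.67 × 0.7677 = 137.165 g.
M(Mg) = 24.31 g/mol.
M(NH3) = 14.01 + 3(1.008) = 17.034 g/mol.
n(Mg) = 137.165 / 24.31 = 5.64233 mol.
Step 1 (Mg:H2 = 1:1): theoretical n(H2) = 5.64233 mol; at 77.41% yield, n(H2) = 4.36773 mol.
Step 2 (H2:NH3 = 3:2): theoretical n(NH3) = 2.91182 mol, so theoretical mass = 2.91182 × 17.034 = 49.5999 g.
At 78.06% yield, actual mass of NH3 = 49.5999 × 0.7806 = 38.7177 g.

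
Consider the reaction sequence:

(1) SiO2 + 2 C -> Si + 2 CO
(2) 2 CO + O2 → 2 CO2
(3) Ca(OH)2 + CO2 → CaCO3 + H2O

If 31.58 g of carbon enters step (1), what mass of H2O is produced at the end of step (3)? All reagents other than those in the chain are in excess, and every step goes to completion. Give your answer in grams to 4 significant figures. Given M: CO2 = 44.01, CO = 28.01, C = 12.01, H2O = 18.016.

47.37 g

n(C) = 31.58 / 12.01 = 2.6295 mol.
Reaction (1): C→CO ratio 2:2 ⇒ n(CO) = 2.6295 mol.
Reaction (2): CO→CO2 ratio 2:2 ⇒ n(CO2) = 2.6295 mol.
Reaction (3): CO2→H2O ratio 1:1 ⇒ n(H2O) = 2.6295 mol.
Mass of H2O = 2.6295 × 18.016 = 47.373 g.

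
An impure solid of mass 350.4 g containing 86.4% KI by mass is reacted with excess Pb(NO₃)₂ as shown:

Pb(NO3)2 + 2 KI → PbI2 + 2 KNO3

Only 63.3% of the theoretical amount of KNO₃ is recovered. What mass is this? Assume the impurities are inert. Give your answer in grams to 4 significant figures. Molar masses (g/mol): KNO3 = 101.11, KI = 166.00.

Pure KI available = 350.4 g × 0.864 = 302.75 g.
n(KI) = 302.75 g / 166.00 g/mol = 1.8238 mol.
From the equation the KI:KNO3 mole ratio is 2:2, so n(KNO3) = 1.8238 × 2/2 = 1.8238 mol.
Mass of KNO3 = 1.8238 mol × 101.11 g/mol = 184.40 g.
Actual mass collected = 184.40 g × 0.633 = 116.73 g.

116.7 g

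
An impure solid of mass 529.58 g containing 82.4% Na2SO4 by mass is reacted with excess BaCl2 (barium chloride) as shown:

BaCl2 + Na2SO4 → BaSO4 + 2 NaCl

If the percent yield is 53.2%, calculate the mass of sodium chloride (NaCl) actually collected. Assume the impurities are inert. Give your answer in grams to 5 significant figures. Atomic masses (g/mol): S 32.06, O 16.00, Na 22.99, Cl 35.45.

Pure Na2SO4 available = 529.58 g × 0.824 = 436.374 g.
M(Na2SO4) = 2(22.99) + 32.06 + 4(16.00) = 142.04 g/mol.
M(NaCl) = 22.99 + 35.45 = 58.44 g/mol.
n(Na2SO4) = 436.374 g / 142.04 g/mol = 3.07219 mol.
From the equation the Na2SO4:NaCl mole ratio is 1:2, so n(NaCl) = 3.07219 × 2/1 = 6.14438 mol.
Mass of NaCl = 6.14438 mol × 58.44 g/mol = 359.078 g.
Actual mass collected = 359.078 g × 0.532 = 191.029 g.

191.03 g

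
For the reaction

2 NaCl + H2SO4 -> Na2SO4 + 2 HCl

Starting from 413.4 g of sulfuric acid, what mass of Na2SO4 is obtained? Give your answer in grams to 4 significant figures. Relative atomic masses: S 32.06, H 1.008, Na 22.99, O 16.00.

598.7 g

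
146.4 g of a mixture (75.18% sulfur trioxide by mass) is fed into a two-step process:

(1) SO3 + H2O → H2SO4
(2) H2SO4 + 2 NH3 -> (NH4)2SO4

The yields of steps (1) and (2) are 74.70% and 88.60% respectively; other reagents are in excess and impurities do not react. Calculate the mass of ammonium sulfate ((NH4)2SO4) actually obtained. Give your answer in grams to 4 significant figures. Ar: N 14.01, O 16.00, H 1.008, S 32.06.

120.2 g

Pure SO3 = 146.4 × 0.7518 = 110.06 g.
M(SO3) = 32.06 + 3(16.00) = 80.06 g/mol.
M((NH4)2SO4) = 2(14.01) + 8(1.008) + 32.06 + 4(16.00) = 132.144 g/mol.
n(SO3) = 110.06 / 80.06 = 1.3748 mol.
Step 1 (SO3:H2SO4 = 1:1): theoretical n(H2SO4) = 1.3748 mol; at 74.70% yield, n(H2SO4) = 1.0269 mol.
Step 2 (H2SO4:(NH4)2SO4 = 1:1): theoretical n((NH4)2SO4) = 1.0269 mol, so theoretical mass = 1.0269 × 132.144 = 135.71 g.
At 88.60% yield, actual mass of (NH4)2SO4 = 135.71 × 0.8860 = 120.23 g.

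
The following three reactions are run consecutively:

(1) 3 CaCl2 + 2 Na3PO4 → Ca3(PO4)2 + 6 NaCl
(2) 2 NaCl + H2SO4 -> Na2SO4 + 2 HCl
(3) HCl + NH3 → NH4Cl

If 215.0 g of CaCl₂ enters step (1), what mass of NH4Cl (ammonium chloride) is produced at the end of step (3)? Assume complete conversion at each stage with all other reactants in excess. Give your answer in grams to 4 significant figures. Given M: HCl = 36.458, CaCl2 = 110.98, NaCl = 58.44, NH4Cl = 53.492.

207.3 g

n(CaCl2) = 215.0 / 110.98 = 1.9373 mol.
Reaction (1): CaCl2→NaCl ratio 3:6 ⇒ n(NaCl) = 3.8746 mol.
Reaction (2): NaCl→HCl ratio 2:2 ⇒ n(HCl) = 3.8746 mol.
Reaction (3): HCl→NH4Cl ratio 1:1 ⇒ n(NH4Cl) = 3.8746 mol.
Mass of NH4Cl = 3.8746 × 53.492 = 207.26 g.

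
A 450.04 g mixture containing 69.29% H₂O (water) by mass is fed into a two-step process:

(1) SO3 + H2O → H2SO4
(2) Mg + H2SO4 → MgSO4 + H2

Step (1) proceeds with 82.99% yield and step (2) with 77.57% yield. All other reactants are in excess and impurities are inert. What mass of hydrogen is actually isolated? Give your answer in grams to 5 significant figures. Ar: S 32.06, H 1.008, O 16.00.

Pure H2O = 450.04 × 0.6929 = 311.833 g.
M(H2O) = 2(1.008) + 16.00 = 18.016 g/mol.
M(H2) = 2(1.008) = 2.016 g/mol.
n(H2O) = 311.833 / 18.016 = 17.3087 mol.
Step 1 (H2O:H2SO4 = 1:1): theoretical n(H2SO4) = 17.3087 mol; at 82.99% yield, n(H2SO4) = 14.3645 mol.
Step 2 (H2SO4:H2 = 1:1): theoretical n(H2) = 14.3645 mol, so theoretical mass = 14.3645 × 2.016 = 28.9587 g.
At 77.57% yield, actual mass of H2 = 28.9587 × 0.7757 = 22.4633 g.

22.463 g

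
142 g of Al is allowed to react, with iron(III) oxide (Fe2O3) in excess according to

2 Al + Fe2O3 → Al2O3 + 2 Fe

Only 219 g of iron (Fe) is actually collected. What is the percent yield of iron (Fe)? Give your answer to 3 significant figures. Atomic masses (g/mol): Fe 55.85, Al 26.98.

M(Al) = 26.98 g/mol.
M(Fe) = 55.85 g/mol.
n(Al) = 142.0 g / 26.98 g/mol = 5.263 mol.
From the equation the Al:Fe mole ratio is 2:2, so n(Fe) = 5.263 × 2/2 = 5.263 mol.
Mass of Fe = 5.263 mol × 55.85 g/mol = 293.9 g.
This is the theoretical yield. Percent yield = 219 g / 293.9 g × 100% = 74.50%.

74.5 %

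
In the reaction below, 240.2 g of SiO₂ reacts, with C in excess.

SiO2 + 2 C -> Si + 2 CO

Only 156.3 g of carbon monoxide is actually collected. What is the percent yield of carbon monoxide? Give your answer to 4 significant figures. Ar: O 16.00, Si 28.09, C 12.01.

69.80 %

M(SiO2) = 28.09 + 2(16.00) = 60.09 g/mol.
M(CO) = 12.01 + 16.00 = 28.01 g/mol.
n(SiO2) = 240.20 g / 60.09 g/mol = 3.9973 mol.
From the equation the SiO2:CO mole ratio is 1:2, so n(CO) = 3.9973 × 2/1 = 7.9947 mol.
Mass of CO = 7.9947 mol × 28.01 g/mol = 223.93 g.
This is the theoretical yield. Percent yield = 156.3 g / 223.93 g × 100% = 69.798%.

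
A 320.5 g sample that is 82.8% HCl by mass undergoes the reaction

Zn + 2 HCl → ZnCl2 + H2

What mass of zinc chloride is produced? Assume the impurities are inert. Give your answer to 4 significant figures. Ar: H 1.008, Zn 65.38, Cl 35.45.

Mass of pure HCl = 320.5 g × 0.828 = 265.37 g.
M(HCl) = 1.008 + 35.45 = 36.458 g/mol.
M(ZnCl2) = 65.38 + 2(35.45) = 136.28 g/mol.
n(HCl) = 265.37 g / 36.458 g/mol = 7.2789 mol.
From the equation the HCl:ZnCl2 mole ratio is 2:1, so n(ZnCl2) = 7.2789 × 1/2 = 3.6394 mol.
Mass of ZnCl2 = 3.6394 mol × 136.28 g/mol = 495.98 g.

496.0 g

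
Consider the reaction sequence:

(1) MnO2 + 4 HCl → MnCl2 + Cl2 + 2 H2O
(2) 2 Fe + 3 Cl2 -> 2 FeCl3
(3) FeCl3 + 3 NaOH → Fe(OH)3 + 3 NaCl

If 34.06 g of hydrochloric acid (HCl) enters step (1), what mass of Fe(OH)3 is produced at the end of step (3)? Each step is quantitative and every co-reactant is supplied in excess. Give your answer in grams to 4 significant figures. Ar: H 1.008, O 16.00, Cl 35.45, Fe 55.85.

M(HCl) = 1.008 + 35.45 = 36.458 g/mol.
M(Fe(OH)3) = 55.85 + 3(16.00) + 3(1.008) = 106.874 g/mol.
n(HCl) = 34.06 / 36.458 = 0.93423 mol.
Reaction (1): HCl→Cl2 ratio 4:1 ⇒ n(Cl2) = 0.23356 mol.
Reaction (2): Cl2→FeCl3 ratio 3:2 ⇒ n(FeCl3) = 0.15570 mol.
Reaction (3): FeCl3→Fe(OH)3 ratio 1:1 ⇒ n(Fe(OH)3) = 0.15570 mol.
Mass of Fe(OH)3 = 0.15570 × 106.874 = 16.641 g.

16.64 g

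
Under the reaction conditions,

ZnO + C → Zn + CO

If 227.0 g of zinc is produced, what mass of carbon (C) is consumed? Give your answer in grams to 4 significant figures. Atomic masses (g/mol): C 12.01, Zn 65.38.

41.70 g

M(Zn) = 65.38 g/mol.
M(C) = 12.01 g/mol.
n(Zn) = 227.00 g / 65.38 g/mol = 3.4720 mol.
From the equation the Zn:C mole ratio is 1:1, so n(C) = 3.4720 × 1/1 = 3.4720 mol.
Mass of C = 3.4720 mol × 12.01 g/mol = 41.699 g.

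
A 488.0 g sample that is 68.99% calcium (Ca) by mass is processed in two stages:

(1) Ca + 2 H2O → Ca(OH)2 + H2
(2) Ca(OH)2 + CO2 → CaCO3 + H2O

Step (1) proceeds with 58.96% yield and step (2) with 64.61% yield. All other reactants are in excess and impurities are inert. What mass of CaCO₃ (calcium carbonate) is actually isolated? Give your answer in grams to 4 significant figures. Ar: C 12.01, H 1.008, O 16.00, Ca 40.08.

320.3 g

Pure Ca = 488.0 × 0.6899 = 336.67 g.
M(Ca) = 40.08 g/mol.
M(CaCO3) = 40.08 + 12.01 + 3(16.00) = 100.09 g/mol.
n(Ca) = 336.67 / 40.08 = 8.4000 mol.
Step 1 (Ca:Ca(OH)2 = 1:1): theoretical n(Ca(OH)2) = 8.4000 mol; at 58.96% yield, n(Ca(OH)2) = 4.9526 mol.
Step 2 (Ca(OH)2:CaCO3 = 1:1): theoretical n(CaCO3) = 4.9526 mol, so theoretical mass = 4.9526 × 100.09 = 495.71 g.
At 64.61% yield, actual mass of CaCO3 = 495.71 × 0.6461 = 320.28 g.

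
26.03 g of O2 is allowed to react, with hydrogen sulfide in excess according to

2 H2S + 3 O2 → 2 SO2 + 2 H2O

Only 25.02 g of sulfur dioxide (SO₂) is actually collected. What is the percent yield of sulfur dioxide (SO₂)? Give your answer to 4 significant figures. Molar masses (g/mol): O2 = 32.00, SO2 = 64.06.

72.02 %

n(O2) = 26.030 g / 32.00 g/mol = 0.81344 mol.
From the equation the O2:SO2 mole ratio is 3:2, so n(SO2) = 0.81344 × 2/3 = 0.54229 mol.
Mass of SO2 = 0.54229 mol × 64.06 g/mol = 34.739 g.
This is the theoretical yield. Percent yield = 25.02 g / 34.739 g × 100% = 72.022%.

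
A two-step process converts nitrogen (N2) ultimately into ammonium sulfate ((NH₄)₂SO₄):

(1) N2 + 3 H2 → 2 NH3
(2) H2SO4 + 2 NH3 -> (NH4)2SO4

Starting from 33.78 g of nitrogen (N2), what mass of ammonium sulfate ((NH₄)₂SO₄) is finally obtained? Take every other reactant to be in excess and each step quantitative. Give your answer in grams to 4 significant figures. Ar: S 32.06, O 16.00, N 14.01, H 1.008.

159.3 g

M(N2) = 2(14.01) = 28.02 g/mol.
M((NH4)2SO4) = 2(14.01) + 8(1.008) + 32.06 + 4(16.00) = 132.144 g/mol.
n(N2) = 33.780 / 28.02 = 1.2056 mol.
Step 1 gives a 1:2 ratio of N2 to NH3, so n(NH3) = 2.4111 mol.
In step 2 the NH3:(NH4)2SO4 ratio is 2:1, so n((NH4)2SO4) = 1.2056 mol.
Mass of (NH4)2SO4 = 1.2056 × 132.144 = 159.31 g.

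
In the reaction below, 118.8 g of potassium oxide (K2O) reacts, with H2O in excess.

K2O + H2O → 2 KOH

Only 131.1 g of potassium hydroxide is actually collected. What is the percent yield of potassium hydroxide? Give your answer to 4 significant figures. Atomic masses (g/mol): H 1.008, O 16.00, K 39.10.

M(K2O) = 2(39.10) + 16.00 = 94.20 g/mol.
M(KOH) = 39.10 + 16.00 + 1.008 = 56.108 g/mol.
n(K2O) = 118.80 g / 94.20 g/mol = 1.2611 mol.
From the equation the K2O:KOH mole ratio is 1:2, so n(KOH) = 1.2611 × 2/1 = 2.5223 mol.
Mass of KOH = 2.5223 mol × 56.108 g/mol = 141.52 g.
This is the theoretical yield. Percent yield = 131.1 g / 141.52 g × 100% = 92.637%.

92.64 %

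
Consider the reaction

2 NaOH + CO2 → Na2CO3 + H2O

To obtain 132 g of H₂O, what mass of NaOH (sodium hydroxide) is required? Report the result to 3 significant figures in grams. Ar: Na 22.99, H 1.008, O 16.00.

586 g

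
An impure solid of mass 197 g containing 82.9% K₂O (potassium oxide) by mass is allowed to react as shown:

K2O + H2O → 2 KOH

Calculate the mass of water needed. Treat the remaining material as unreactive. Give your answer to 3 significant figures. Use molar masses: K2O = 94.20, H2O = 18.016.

31.2 g

Mass of pure K2O = 197 g × 0.829 = 163.3 g.
n(K2O) = 163.3 g / 94.20 g/mol = 1.734 mol.
From the equation the K2O:H2O mole ratio is 1:1, so n(H2O) = 1.734 × 1/1 = 1.734 mol.
Mass of H2O = 1.734 mol × 18.016 g/mol = 31.23 g.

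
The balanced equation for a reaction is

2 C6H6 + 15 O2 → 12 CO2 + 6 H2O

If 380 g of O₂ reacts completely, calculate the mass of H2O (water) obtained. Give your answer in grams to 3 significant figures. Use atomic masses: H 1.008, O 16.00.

M(O2) = 2(16.00) = 32.00 g/mol.
M(H2O) = 2(1.008) + 16.00 = 18.016 g/mol.
n(O2) = 380.0 g / 32.00 g/mol = 11.88 mol.
From the equation the O2:H2O mole ratio is 15:6, so n(H2O) = 11.88 × 6/15 = 4.750 mol.
Mass of H2O = 4.750 mol × 18.016 g/mol = 85.58 g.

85.6 g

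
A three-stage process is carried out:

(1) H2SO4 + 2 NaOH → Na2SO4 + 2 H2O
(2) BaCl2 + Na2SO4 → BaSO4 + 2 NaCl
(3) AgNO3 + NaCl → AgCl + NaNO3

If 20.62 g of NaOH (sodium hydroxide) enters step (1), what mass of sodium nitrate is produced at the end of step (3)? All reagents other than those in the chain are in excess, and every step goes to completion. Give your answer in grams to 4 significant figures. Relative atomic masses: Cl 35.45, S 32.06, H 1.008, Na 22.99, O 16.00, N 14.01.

43.82 g

M(NaOH) = 22.99 + 16.00 + 1.008 = 39.998 g/mol.
M(NaNO3) = 22.99 + 14.01 + 3(16.00) = 85.00 g/mol.
n(NaOH) = 20.62 / 39.998 = 0.51553 mol.
Reaction (1): NaOH→Na2SO4 ratio 2:1 ⇒ n(Na2SO4) = 0.25776 mol.
Reaction (2): Na2SO4→NaCl ratio 1:2 ⇒ n(NaCl) = 0.51553 mol.
Reaction (3): NaCl→NaNO3 ratio 1:1 ⇒ n(NaNO3) = 0.51553 mol.
Mass of NaNO3 = 0.51553 × 85.00 = 43.820 g.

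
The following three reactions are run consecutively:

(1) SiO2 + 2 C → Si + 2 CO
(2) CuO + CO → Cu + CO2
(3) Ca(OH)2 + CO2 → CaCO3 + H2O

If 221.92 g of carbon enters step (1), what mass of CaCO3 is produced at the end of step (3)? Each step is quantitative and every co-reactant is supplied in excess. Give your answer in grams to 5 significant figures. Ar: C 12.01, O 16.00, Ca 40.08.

1849.5 g

M(C) = 12.01 g/mol.
M(CaCO3) = 40.08 + 12.01 + 3(16.00) = 100.09 g/mol.
n(C) = 221.92 / 12.01 = 18.4779 mol.
Reaction (1): C→CO ratio 2:2 ⇒ n(CO) = 18.4779 mol.
Reaction (2): CO→CO2 ratio 1:1 ⇒ n(CO2) = 18.4779 mol.
Reaction (3): CO2→CaCO3 ratio 1:1 ⇒ n(CaCO3) = 18.4779 mol.
Mass of CaCO3 = 18.4779 × 100.09 = 1849.46 g.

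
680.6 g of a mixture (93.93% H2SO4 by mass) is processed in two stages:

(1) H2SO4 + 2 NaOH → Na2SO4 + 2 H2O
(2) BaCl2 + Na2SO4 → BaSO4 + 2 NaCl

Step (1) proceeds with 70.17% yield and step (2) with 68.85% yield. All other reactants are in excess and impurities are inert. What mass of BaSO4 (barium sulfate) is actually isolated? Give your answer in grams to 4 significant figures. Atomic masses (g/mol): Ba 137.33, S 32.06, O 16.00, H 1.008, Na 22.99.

735.0 g

Pure H2SO4 = 680.6 × 0.9393 = 639.29 g.
M(H2SO4) = 2(1.008) + 32.06 + 4(16.00) = 98.076 g/mol.
M(BaSO4) = 137.33 + 32.06 + 4(16.00) = 233.39 g/mol.
n(H2SO4) = 639.29 / 98.076 = 6.5183 mol.
Step 1 (H2SO4:Na2SO4 = 1:1): theoretical n(Na2SO4) = 6.5183 mol; at 70.17% yield, n(Na2SO4) = 4.5739 mol.
Step 2 (Na2SO4:BaSO4 = 1:1): theoretical n(BaSO4) = 4.5739 mol, so theoretical mass = 4.5739 × 233.39 = 1067.5 g.
At 68.85% yield, actual mass of BaSO4 = 1067.5 × 0.6885 = 734.97 g.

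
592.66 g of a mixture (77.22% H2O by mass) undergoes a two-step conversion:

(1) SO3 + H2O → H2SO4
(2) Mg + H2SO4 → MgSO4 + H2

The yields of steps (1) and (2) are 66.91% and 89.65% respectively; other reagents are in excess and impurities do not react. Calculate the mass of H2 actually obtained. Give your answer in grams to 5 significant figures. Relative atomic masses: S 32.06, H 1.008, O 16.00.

Pure H2O = 592.66 × 0.7722 = 457.652 g.
M(H2O) = 2(1.008) + 16.00 = 18.016 g/mol.
M(H2) = 2(1.008) = 2.016 g/mol.
n(H2O) = 457.652 / 18.016 = 25.4025 mol.
Step 1 (H2O:H2SO4 = 1:1): theoretical n(H2SO4) = 25.4025 mol; at 66.91% yield, n(H2SO4) = 16.9968 mol.
Step 2 (H2SO4:H2 = 1:1): theoretical n(H2) = 16.9968 mol, so theoretical mass = 16.9968 × 2.016 = 34.2656 g.
At 89.65% yield, actual mass of H2 = 34.2656 × 0.8965 = 30.7191 g.

30.719 g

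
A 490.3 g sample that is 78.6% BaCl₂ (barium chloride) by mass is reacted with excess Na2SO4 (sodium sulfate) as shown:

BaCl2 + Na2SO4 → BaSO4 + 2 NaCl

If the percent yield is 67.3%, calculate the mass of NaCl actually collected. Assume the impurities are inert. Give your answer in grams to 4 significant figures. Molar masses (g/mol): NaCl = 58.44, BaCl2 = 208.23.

145.6 g

Pure BaCl2 available = 490.3 g × 0.786 = 385.38 g.
n(BaCl2) = 385.38 g / 208.23 g/mol = 1.8507 mol.
From the equation the BaCl2:NaCl mole ratio is 1:2, so n(NaCl) = 1.8507 × 2/1 = 3.7014 mol.
Mass of NaCl = 3.7014 mol × 58.44 g/mol = 216.31 g.
Actual mass collected = 216.31 g × 0.673 = 145.58 g.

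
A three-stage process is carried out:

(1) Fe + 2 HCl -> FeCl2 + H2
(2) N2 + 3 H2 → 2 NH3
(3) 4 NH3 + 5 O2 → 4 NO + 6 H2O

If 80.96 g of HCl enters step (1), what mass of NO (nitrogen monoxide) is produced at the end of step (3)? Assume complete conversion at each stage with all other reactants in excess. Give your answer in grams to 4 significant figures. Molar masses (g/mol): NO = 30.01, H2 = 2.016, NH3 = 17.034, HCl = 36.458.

n(HCl) = 80.96 / 36.458 = 2.2206 mol.
Reaction (1): HCl→H2 ratio 2:1 ⇒ n(H2) = 1.1103 mol.
Reaction (2): H2→NH3 ratio 3:2 ⇒ n(NH3) = 0.74021 mol.
Reaction (3): NH3→NO ratio 4:4 ⇒ n(NO) = 0.74021 mol.
Mass of NO = 0.74021 × 30.01 = 22.214 g.

22.21 g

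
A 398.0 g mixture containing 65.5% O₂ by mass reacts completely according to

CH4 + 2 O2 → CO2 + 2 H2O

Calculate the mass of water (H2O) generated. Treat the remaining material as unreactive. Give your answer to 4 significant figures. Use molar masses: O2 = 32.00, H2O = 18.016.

146.8 g

Mass of pure O2 = 398.0 g × 0.655 = 260.69 g.
n(O2) = 260.69 g / 32.00 g/mol = 8.1466 mol.
From the equation the O2:H2O mole ratio is 2:2, so n(H2O) = 8.1466 × 2/2 = 8.1466 mol.
Mass of H2O = 8.1466 mol × 18.016 g/mol = 146.77 g.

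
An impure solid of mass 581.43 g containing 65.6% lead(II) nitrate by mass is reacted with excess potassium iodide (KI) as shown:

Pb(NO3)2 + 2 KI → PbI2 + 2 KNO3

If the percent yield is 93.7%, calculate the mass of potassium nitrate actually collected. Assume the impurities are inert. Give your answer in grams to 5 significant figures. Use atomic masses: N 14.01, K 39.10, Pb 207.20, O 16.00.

218.20 g

Pure Pb(NO3)2 available = 581.43 g × 0.656 = 381.418 g.
M(Pb(NO3)2) = 207.20 + 2(14.01) + 6(16.00) = 331.22 g/mol.
M(KNO3) = 39.10 + 14.01 + 3(16.00) = 101.11 g/mol.
n(Pb(NO3)2) = 381.418 g / 331.22 g/mol = 1.15156 mol.
From the equation the Pb(NO3)2:KNO3 mole ratio is 1:2, so n(KNO3) = 1.15156 × 2/1 = 2.30311 mol.
Mass of KNO3 = 2.30311 mol × 101.11 g/mol = 232.867 g.
Actual mass collected = 232.867 g × 0.937 = 218.197 g.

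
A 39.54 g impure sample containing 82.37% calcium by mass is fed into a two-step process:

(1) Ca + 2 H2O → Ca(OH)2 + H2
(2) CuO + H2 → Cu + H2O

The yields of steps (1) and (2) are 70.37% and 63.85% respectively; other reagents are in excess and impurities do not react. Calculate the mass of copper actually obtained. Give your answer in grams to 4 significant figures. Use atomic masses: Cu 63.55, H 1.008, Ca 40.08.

Pure Ca = 39.54 × 0.8237 = 32.569 g.
M(Ca) = 40.08 g/mol.
M(Cu) = 63.55 g/mol.
n(Ca) = 32.569 / 40.08 = 0.81260 mol.
Step 1 (Ca:H2 = 1:1): theoretical n(H2) = 0.81260 mol; at 70.37% yield, n(H2) = 0.57183 mol.
Step 2 (H2:Cu = 1:1): theoretical n(Cu) = 0.57183 mol, so theoretical mass = 0.57183 × 63.55 = 36.340 g.
At 63.85% yield, actual mass of Cu = 36.340 × 0.6385 = 23.203 g.

23.20 g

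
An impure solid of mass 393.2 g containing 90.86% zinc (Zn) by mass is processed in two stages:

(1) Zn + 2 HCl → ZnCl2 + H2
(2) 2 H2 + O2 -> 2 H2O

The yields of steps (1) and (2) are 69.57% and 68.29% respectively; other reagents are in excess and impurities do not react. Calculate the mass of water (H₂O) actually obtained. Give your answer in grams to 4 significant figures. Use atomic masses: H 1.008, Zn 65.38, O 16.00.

46.77 g

Pure Zn = 393.2 × 0.9086 = 357.26 g.
M(Zn) = 65.38 g/mol.
M(H2O) = 2(1.008) + 16.00 = 18.016 g/mol.
n(Zn) = 357.26 / 65.38 = 5.4644 mol.
Step 1 (Zn:H2 = 1:1): theoretical n(H2) = 5.4644 mol; at 69.57% yield, n(H2) = 3.8016 mol.
Step 2 (H2:H2O = 2:2): theoretical n(H2O) = 3.8016 mol, so theoretical mass = 3.8016 × 18.016 = 68.489 g.
At 68.29% yield, actual mass of H2O = 68.489 × 0.6829 = 46.771 g.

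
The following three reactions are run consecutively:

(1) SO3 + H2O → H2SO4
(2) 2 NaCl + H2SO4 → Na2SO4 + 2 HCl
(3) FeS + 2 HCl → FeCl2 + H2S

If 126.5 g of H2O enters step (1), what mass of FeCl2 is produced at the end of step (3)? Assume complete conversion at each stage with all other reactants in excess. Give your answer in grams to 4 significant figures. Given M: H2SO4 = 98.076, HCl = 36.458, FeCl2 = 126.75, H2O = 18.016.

n(H2O) = 126.5 / 18.016 = 7.0215 mol.
Reaction (1): H2O→H2SO4 ratio 1:1 ⇒ n(H2SO4) = 7.0215 mol.
Reaction (2): H2SO4→HCl ratio 1:2 ⇒ n(HCl) = 14.043 mol.
Reaction (3): HCl→FeCl2 ratio 2:1 ⇒ n(FeCl2) = 7.0215 mol.
Mass of FeCl2 = 7.0215 × 126.75 = 889.98 g.

890.0 g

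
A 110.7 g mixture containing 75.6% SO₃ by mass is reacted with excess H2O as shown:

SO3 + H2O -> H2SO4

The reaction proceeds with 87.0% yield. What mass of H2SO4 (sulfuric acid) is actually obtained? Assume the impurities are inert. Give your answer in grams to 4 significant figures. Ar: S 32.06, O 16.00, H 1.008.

Pure SO3 available = 110.7 g × 0.756 = 83.689 g.
M(SO3) = 32.06 + 3(16.00) = 80.06 g/mol.
M(H2SO4) = 2(1.008) + 32.06 + 4(16.00) = 98.076 g/mol.
n(SO3) = 83.689 g / 80.06 g/mol = 1.0453 mol.
From the equation the SO3:H2SO4 mole ratio is 1:1, so n(H2SO4) = 1.0453 × 1/1 = 1.0453 mol.
Mass of H2SO4 = 1.0453 mol × 98.076 g/mol = 102.52 g.
Actual mass collected = 102.52 g × 0.870 = 89.194 g.

89.19 g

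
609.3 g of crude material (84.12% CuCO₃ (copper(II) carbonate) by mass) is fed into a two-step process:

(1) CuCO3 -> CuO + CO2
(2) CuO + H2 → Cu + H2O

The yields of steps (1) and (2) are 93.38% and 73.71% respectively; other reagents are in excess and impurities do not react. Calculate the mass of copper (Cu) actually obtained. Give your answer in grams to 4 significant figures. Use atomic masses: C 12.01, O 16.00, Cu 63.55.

181.4 g

Pure CuCO3 = 609.3 × 0.8412 = 512.54 g.
M(CuCO3) = 63.55 + 12.01 + 3(16.00) = 123.56 g/mol.
M(Cu) = 63.55 g/mol.
n(CuCO3) = 512.54 / 123.56 = 4.1481 mol.
Step 1 (CuCO3:CuO = 1:1): theoretical n(CuO) = 4.1481 mol; at 93.38% yield, n(CuO) = 3.8735 mol.
Step 2 (CuO:Cu = 1:1): theoretical n(Cu) = 3.8735 mol, so theoretical mass = 3.8735 × 63.55 = 246.16 g.
At 73.71% yield, actual mass of Cu = 246.16 × 0.7371 = 181.45 g.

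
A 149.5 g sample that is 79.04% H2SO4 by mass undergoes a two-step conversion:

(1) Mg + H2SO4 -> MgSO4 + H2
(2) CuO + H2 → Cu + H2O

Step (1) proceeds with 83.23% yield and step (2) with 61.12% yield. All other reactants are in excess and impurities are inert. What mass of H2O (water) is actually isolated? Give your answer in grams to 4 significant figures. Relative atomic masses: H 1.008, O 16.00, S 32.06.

Pure H2SO4 = 149.5 × 0.7904 = 118.16 g.
M(H2SO4) = 2(1.008) + 32.06 + 4(16.00) = 98.076 g/mol.
M(H2O) = 2(1.008) + 16.00 = 18.016 g/mol.
n(H2SO4) = 118.16 / 98.076 = 1.2048 mol.
Step 1 (H2SO4:H2 = 1:1): theoretical n(H2) = 1.2048 mol; at 83.23% yield, n(H2) = 1.0028 mol.
Step 2 (H2:H2O = 1:1): theoretical n(H2O) = 1.0028 mol, so theoretical mass = 1.0028 × 18.016 = 18.066 g.
At 61.12% yield, actual mass of H2O = 18.066 × 0.6112 = 11.042 g.

11.04 g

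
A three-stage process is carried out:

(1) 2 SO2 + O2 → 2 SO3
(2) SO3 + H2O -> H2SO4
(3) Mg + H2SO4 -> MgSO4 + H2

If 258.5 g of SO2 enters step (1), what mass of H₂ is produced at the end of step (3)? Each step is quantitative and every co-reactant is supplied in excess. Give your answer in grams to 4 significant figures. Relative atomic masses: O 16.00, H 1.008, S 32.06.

M(SO2) = 32.06 + 2(16.00) = 64.06 g/mol.
M(H2) = 2(1.008) = 2.016 g/mol.
n(SO2) = 258.5 / 64.06 = 4.0353 mol.
Reaction (1): SO2→SO3 ratio 2:2 ⇒ n(SO3) = 4.0353 mol.
Reaction (2): SO3→H2SO4 ratio 1:1 ⇒ n(H2SO4) = 4.0353 mol.
Reaction (3): H2SO4→H2 ratio 1:1 ⇒ n(H2) = 4.0353 mol.
Mass of H2 = 4.0353 × 2.016 = 8.1351 g.

8.135 g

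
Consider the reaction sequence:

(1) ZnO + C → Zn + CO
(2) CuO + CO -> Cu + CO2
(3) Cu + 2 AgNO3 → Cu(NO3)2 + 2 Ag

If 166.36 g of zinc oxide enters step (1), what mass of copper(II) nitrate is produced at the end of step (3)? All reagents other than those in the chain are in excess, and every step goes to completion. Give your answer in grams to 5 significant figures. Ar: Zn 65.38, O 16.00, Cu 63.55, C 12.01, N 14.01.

383.44 g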